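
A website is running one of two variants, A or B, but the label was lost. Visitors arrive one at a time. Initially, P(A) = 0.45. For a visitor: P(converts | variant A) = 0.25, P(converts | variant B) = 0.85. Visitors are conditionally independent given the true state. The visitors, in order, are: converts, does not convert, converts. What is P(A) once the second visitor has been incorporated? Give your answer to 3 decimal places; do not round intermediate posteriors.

After 'converts': P(A) = 0.25·0.4500 / (0.25·0.4500 + 0.85·0.5500) ≈ 0.1940
After 'does not convert': P(A) = 0.75·0.1940 / (0.75·0.1940 + 0.15·0.8060) ≈ 0.5461

0.546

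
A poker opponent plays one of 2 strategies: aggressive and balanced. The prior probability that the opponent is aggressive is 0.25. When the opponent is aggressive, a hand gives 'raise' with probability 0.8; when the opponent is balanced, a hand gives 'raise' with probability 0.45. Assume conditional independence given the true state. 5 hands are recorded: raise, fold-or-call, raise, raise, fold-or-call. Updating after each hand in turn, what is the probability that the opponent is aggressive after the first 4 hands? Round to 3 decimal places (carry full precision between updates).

After 'raise': P(aggressive) = 0.8·0.2500 / (0.8·0.2500 + 0.45·0.7500) ≈ 0.3721
After 'fold-or-call': P(aggressive) = 0.2·0.3721 / (0.2·0.3721 + 0.55·0.6279) ≈ 0.1773
After 'raise': P(aggressive) = 0.8·0.1773 / (0.8·0.1773 + 0.45·0.8227) ≈ 0.2770
After 'raise': P(aggressive) = 0.8·0.2770 / (0.8·0.2770 + 0.45·0.7230) ≈ 0.4051

0.405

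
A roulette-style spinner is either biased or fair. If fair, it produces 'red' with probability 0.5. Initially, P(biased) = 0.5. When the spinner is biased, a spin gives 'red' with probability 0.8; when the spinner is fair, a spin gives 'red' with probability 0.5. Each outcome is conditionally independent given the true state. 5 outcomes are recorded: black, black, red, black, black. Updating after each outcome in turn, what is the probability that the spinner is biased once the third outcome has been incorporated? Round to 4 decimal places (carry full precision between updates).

After 'black': P(biased) = 0.2·0.5000 / (0.2·0.5000 + 0.5·0.5000) ≈ 0.2857
After 'black': P(biased) = 0.2·0.2857 / (0.2·0.2857 + 0.5·0.7143) ≈ 0.1379
After 'red': P(biased) = 0.8·0.1379 / (0.8·0.1379 + 0.5·0.8621) ≈ 0.2038

0.2038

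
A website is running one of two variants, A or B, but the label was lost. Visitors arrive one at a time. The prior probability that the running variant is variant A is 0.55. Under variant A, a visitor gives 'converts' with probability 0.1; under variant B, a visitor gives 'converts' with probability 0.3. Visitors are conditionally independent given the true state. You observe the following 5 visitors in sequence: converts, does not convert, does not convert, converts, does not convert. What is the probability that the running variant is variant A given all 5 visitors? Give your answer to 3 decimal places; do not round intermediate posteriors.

0.224

Each posterior becomes the prior for the next update.
After 'converts': P(A) = 0.1·0.5500 / (0.1·0.5500 + 0.3·0.4500) ≈ 0.2895
After 'does not convert': P(A) = 0.9·0.2895 / (0.9·0.2895 + 0.7·0.7105) ≈ 0.3438
After 'does not convert': P(A) = 0.9·0.3438 / (0.9·0.3438 + 0.7·0.6562) ≈ 0.4024
After 'converts': P(A) = 0.1·0.4024 / (0.1·0.4024 + 0.3·0.5976) ≈ 0.1833
After 'does not convert': P(A) = 0.9·0.1833 / (0.9·0.1833 + 0.7·0.8167) ≈ 0.2240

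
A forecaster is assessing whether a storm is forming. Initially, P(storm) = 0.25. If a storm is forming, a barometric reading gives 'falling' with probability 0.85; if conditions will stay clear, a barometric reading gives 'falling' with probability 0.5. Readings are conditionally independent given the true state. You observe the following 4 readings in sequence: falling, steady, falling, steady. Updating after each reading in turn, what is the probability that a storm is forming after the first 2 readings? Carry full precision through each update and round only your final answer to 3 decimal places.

After 'falling': P(storm) = 0.85·0.2500 / (0.85·0.2500 + 0.5·0.7500) ≈ 0.3617
After 'steady': P(storm) = 0.15·0.3617 / (0.15·0.3617 + 0.5·0.6383) ≈ 0.1453

0.145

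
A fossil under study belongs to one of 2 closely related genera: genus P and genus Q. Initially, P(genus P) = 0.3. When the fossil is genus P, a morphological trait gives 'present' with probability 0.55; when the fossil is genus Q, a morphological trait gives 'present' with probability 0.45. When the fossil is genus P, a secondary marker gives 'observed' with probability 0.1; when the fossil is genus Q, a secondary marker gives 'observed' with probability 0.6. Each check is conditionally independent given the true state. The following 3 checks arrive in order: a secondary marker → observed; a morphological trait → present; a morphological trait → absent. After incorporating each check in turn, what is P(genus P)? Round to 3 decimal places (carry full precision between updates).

0.067

Each posterior becomes the prior for the next update.
After a secondary marker='observed': P(genus P) = 0.1·0.3000 / (0.1·0.3000 + 0.6·0.7000) ≈ 0.0667
After a morphological trait='present': P(genus P) = 0.55·0.0667 / (0.55·0.0667 + 0.45·0.9333) ≈ 0.0803
After a morphological trait='absent': P(genus P) = 0.45·0.0803 / (0.45·0.0803 + 0.55·0.9197) ≈ 0.0667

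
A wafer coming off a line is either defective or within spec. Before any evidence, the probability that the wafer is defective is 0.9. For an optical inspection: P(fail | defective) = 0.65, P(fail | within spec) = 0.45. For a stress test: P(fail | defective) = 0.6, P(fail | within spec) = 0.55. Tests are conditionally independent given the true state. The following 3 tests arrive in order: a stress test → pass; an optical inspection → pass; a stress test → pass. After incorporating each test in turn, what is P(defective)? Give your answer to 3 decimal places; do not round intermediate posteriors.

0.819

After a stress test='pass': P(defective) = 0.4·0.9000 / (0.4·0.9000 + 0.45·0.1000) ≈ 0.8889
After an optical inspection='pass': P(defective) = 0.35·0.8889 / (0.35·0.8889 + 0.55·0.1111) ≈ 0.8358
After a stress test='pass': P(defective) = 0.4·0.8358 / (0.4·0.8358 + 0.45·0.1642) ≈ 0.8190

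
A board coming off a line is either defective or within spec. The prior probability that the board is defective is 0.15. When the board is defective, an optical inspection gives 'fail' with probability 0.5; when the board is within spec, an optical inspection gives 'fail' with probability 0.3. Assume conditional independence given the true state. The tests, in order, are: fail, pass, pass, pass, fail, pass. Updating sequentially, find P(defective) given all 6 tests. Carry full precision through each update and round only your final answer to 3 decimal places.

After 'fail': P(defective) = 0.5·0.1500 / (0.5·0.1500 + 0.3·0.8500) ≈ 0.2273
After 'pass': P(defective) = 0.5·0.2273 / (0.5·0.2273 + 0.7·0.7727) ≈ 0.1736
After 'pass': P(defective) = 0.5·0.1736 / (0.5·0.1736 + 0.7·0.8264) ≈ 0.1305
After 'pass': P(defective) = 0.5·0.1305 / (0.5·0.1305 + 0.7·0.8695) ≈ 0.0968
After 'fail': P(defective) = 0.5·0.0968 / (0.5·0.0968 + 0.3·0.9032) ≈ 0.1516
After 'pass': P(defective) = 0.5·0.1516 / (0.5·0.1516 + 0.7·0.8484) ≈ 0.1132

0.113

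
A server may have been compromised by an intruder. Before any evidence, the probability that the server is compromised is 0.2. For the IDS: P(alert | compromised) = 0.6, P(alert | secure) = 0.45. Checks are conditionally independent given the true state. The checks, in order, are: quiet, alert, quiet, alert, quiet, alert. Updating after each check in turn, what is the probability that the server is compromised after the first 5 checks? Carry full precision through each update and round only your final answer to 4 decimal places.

0.1460

After 'quiet': P(compromised) = 0.4·0.2000 / (0.4·0.2000 + 0.55·0.8000) ≈ 0.1538
After 'alert': P(compromised) = 0.6·0.1538 / (0.6·0.1538 + 0.45·0.8462) ≈ 0.1951
After 'quiet': P(compromised) = 0.4·0.1951 / (0.4·0.1951 + 0.55·0.8049) ≈ 0.1499
After 'alert': P(compromised) = 0.6·0.1499 / (0.6·0.1499 + 0.45·0.8501) ≈ 0.1903
After 'quiet': P(compromised) = 0.4·0.1903 / (0.4·0.1903 + 0.55·0.8097) ≈ 0.1460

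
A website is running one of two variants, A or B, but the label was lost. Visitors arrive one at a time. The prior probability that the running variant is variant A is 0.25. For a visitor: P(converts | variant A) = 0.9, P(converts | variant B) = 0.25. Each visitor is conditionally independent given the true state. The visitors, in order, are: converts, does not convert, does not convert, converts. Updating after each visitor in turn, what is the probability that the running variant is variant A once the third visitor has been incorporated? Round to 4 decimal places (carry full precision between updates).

After 'converts': P(A) = 0.9·0.2500 / (0.9·0.2500 + 0.25·0.7500) ≈ 0.5455
After 'does not convert': P(A) = 0.1·0.5455 / (0.1·0.5455 + 0.75·0.4545) ≈ 0.1379
After 'does not convert': P(A) = 0.1·0.1379 / (0.1·0.1379 + 0.75·0.8621) ≈ 0.0209

0.0209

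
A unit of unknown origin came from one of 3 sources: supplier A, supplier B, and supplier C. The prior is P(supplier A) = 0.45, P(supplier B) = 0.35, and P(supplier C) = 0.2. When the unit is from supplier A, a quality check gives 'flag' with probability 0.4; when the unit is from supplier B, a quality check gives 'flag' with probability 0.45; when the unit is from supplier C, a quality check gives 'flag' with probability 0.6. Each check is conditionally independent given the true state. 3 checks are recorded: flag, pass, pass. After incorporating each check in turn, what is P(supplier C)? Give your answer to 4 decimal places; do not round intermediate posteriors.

After 'flag': normaliser = 0.4·0.4500 + 0.45·0.3500 + 0.6·0.2000; P(supplier A) ≈ 0.3934, P(supplier B) ≈ 0.3443, P(supplier C) ≈ 0.2623
After 'pass': normaliser = 0.6·0.3934 + 0.55·0.3443 + 0.4·0.2623; P(supplier A) ≈ 0.4451, P(supplier B) ≈ 0.3570, P(supplier C) ≈ 0.1978
After 'pass': normaliser = 0.6·0.4451 + 0.55·0.3570 + 0.4·0.1978; P(supplier A) ≈ 0.4922, P(supplier B) ≈ 0.3619, P(supplier C) ≈ 0.1458

0.1458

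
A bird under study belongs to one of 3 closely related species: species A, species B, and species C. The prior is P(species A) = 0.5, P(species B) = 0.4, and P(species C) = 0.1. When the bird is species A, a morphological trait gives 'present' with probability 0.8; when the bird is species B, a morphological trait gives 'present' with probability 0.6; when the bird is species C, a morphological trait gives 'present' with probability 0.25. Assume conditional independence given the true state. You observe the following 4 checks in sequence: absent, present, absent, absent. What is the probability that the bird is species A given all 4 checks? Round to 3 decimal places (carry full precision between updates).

0.110

After 'absent': normaliser = 0.2·0.5000 + 0.4·0.4000 + 0.75·0.1000; P(species A) ≈ 0.2985, P(species B) ≈ 0.4776, P(species C) ≈ 0.2239
After 'present': normaliser = 0.8·0.2985 + 0.6·0.4776 + 0.25·0.2239; P(species A) ≈ 0.4108, P(species B) ≈ 0.4929, P(species C) ≈ 0.0963
After 'absent': normaliser = 0.2·0.4108 + 0.4·0.4929 + 0.75·0.0963; P(species A) ≈ 0.2337, P(species B) ≈ 0.5609, P(species C) ≈ 0.2054
After 'absent': normaliser = 0.2·0.2337 + 0.4·0.5609 + 0.75·0.2054; P(species A) ≈ 0.1099, P(species B) ≈ 0.5277, P(species C) ≈ 0.3623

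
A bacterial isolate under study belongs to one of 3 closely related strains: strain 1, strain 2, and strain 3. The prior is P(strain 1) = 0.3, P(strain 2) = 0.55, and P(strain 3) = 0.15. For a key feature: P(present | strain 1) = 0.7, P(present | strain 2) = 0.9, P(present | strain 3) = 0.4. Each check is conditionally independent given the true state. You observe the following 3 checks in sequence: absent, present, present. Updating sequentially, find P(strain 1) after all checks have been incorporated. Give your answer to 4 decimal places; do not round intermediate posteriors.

0.4279

Apply Bayes' rule sequentially, carrying P(strain 1) forward.
After 'absent': normaliser = 0.3·0.3000 + 0.1·0.5500 + 0.6·0.1500; P(strain 1) ≈ 0.3830, P(strain 2) ≈ 0.2340, P(strain 3) ≈ 0.3830
After 'present': normaliser = 0.7·0.3830 + 0.9·0.2340 + 0.4·0.3830; P(strain 1) ≈ 0.4242, P(strain 2) ≈ 0.3333, P(strain 3) ≈ 0.2424
After 'present': normaliser = 0.7·0.4242 + 0.9·0.3333 + 0.4·0.2424; P(strain 1) ≈ 0.4279, P(strain 2) ≈ 0.4323, P(strain 3) ≈ 0.1397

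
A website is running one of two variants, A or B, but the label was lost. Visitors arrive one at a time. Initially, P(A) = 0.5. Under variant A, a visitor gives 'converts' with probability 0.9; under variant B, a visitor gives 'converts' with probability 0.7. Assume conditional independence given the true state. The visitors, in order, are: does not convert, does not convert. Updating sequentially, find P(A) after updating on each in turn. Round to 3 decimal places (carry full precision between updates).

0.100

After 'does not convert': P(A) = 0.1·0.5000 / (0.1·0.5000 + 0.3·0.5000) ≈ 0.2500
After 'does not convert': P(A) = 0.1·0.2500 / (0.1·0.2500 + 0.3·0.7500) ≈ 0.1000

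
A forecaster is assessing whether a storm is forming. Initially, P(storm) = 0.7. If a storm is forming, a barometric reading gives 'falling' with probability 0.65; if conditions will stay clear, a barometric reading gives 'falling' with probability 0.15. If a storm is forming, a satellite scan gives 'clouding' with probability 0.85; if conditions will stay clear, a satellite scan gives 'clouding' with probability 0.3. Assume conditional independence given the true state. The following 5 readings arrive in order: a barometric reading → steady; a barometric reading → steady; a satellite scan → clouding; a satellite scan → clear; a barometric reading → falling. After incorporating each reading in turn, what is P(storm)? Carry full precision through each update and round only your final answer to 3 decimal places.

0.510

Apply Bayes' rule sequentially, carrying P(storm) forward.
After a barometric reading='steady': P(storm) = 0.35·0.7000 / (0.35·0.7000 + 0.85·0.3000) ≈ 0.4900
After a barometric reading='steady': P(storm) = 0.35·0.4900 / (0.35·0.4900 + 0.85·0.5100) ≈ 0.2835
After a satellite scan='clouding': P(storm) = 0.85·0.2835 / (0.85·0.2835 + 0.3·0.7165) ≈ 0.5285
After a satellite scan='clear': P(storm) = 0.15·0.5285 / (0.15·0.5285 + 0.7·0.4715) ≈ 0.1937
After a barometric reading='falling': P(storm) = 0.65·0.1937 / (0.65·0.1937 + 0.15·0.8063) ≈ 0.5100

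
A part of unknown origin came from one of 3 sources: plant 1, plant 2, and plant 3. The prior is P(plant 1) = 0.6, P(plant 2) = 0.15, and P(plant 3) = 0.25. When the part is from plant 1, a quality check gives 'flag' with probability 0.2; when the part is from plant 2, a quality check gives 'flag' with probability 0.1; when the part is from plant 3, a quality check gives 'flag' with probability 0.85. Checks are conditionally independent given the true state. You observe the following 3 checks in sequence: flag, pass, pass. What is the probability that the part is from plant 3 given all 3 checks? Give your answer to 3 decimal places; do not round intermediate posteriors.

0.051

After 'flag': normaliser = 0.2·0.6000 + 0.1·0.1500 + 0.85·0.2500; P(plant 1) ≈ 0.3453, P(plant 2) ≈ 0.0432, P(plant 3) ≈ 0.6115
After 'pass': normaliser = 0.8·0.3453 + 0.9·0.0432 + 0.15·0.6115; P(plant 1) ≈ 0.6790, P(plant 2) ≈ 0.0955, P(plant 3) ≈ 0.2255
After 'pass': normaliser = 0.8·0.6790 + 0.9·0.0955 + 0.15·0.2255; P(plant 1) ≈ 0.8194, P(plant 2) ≈ 0.1296, P(plant 3) ≈ 0.0510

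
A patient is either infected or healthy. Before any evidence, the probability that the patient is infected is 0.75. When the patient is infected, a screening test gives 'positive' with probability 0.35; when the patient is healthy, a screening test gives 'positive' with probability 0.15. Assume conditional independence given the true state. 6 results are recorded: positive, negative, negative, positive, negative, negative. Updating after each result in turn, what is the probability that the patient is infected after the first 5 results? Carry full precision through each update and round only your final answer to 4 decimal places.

Each posterior becomes the prior for the next update.
After 'positive': P(infected) = 0.35·0.7500 / (0.35·0.7500 + 0.15·0.2500) ≈ 0.8750
After 'negative': P(infected) = 0.65·0.8750 / (0.65·0.8750 + 0.85·0.1250) ≈ 0.8426
After 'negative': P(infected) = 0.65·0.8426 / (0.65·0.8426 + 0.85·0.1574) ≈ 0.8037
After 'positive': P(infected) = 0.35·0.8037 / (0.35·0.8037 + 0.15·0.1963) ≈ 0.9052
After 'negative': P(infected) = 0.65·0.9052 / (0.65·0.9052 + 0.85·0.0948) ≈ 0.8796

0.8796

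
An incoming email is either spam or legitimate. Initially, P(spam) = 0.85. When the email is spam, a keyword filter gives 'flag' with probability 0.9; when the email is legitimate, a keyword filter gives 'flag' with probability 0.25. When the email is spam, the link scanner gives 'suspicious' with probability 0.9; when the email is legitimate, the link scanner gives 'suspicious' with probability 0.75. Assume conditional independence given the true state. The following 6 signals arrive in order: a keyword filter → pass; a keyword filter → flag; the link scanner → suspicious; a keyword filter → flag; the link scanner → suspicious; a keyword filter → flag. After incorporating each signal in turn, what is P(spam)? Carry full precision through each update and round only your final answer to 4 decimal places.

0.9807

After a keyword filter='pass': P(spam) = 0.1·0.8500 / (0.1·0.8500 + 0.75·0.1500) ≈ 0.4304
After a keyword filter='flag': P(spam) = 0.9·0.4304 / (0.9·0.4304 + 0.25·0.5696) ≈ 0.7312
After the link scanner='suspicious': P(spam) = 0.9·0.7312 / (0.9·0.7312 + 0.75·0.2688) ≈ 0.7655
After a keyword filter='flag': P(spam) = 0.9·0.7655 / (0.9·0.7655 + 0.25·0.2345) ≈ 0.9216
After the link scanner='suspicious': P(spam) = 0.9·0.9216 / (0.9·0.9216 + 0.75·0.0784) ≈ 0.9338
After a keyword filter='flag': P(spam) = 0.9·0.9338 / (0.9·0.9338 + 0.25·0.0662) ≈ 0.9807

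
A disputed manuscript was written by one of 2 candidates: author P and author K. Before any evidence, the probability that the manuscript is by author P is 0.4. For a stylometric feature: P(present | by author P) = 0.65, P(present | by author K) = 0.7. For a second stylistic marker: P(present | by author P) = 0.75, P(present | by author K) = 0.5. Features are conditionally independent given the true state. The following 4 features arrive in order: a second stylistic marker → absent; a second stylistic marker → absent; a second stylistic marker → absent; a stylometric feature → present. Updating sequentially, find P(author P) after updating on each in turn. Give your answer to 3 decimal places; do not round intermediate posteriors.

After a second stylistic marker='absent': P(author P) = 0.25·0.4000 / (0.25·0.4000 + 0.5·0.6000) ≈ 0.2500
After a second stylistic marker='absent': P(author P) = 0.25·0.2500 / (0.25·0.2500 + 0.5·0.7500) ≈ 0.1429
After a second stylistic marker='absent': P(author P) = 0.25·0.1429 / (0.25·0.1429 + 0.5·0.8571) ≈ 0.0769
After a stylometric feature='present': P(author P) = 0.65·0.0769 / (0.65·0.0769 + 0.7·0.9231) ≈ 0.0718

0.072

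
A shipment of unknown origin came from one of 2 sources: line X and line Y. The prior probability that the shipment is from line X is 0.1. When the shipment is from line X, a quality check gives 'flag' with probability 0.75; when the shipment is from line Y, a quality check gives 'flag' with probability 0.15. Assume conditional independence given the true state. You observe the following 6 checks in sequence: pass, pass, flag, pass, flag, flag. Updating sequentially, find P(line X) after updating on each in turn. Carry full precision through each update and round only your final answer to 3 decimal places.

0.261

After 'pass': P(line X) = 0.25·0.1000 / (0.25·0.1000 + 0.85·0.9000) ≈ 0.0316
After 'pass': P(line X) = 0.25·0.0316 / (0.25·0.0316 + 0.85·0.9684) ≈ 0.0095
After 'flag': P(line X) = 0.75·0.0095 / (0.75·0.0095 + 0.15·0.9905) ≈ 0.0459
After 'pass': P(line X) = 0.25·0.0459 / (0.25·0.0459 + 0.85·0.9541) ≈ 0.0139
After 'flag': P(line X) = 0.75·0.0139 / (0.75·0.0139 + 0.15·0.9861) ≈ 0.0660
After 'flag': P(line X) = 0.75·0.0660 / (0.75·0.0660 + 0.15·0.9340) ≈ 0.2611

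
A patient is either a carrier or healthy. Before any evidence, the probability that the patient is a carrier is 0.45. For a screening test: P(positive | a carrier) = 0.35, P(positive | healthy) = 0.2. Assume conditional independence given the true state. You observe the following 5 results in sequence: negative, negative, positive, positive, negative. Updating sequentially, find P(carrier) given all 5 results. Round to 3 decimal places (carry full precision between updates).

0.573

After 'negative': P(carrier) = 0.65·0.4500 / (0.65·0.4500 + 0.8·0.5500) ≈ 0.3993
After 'negative': P(carrier) = 0.65·0.3993 / (0.65·0.3993 + 0.8·0.6007) ≈ 0.3507
After 'positive': P(carrier) = 0.35·0.3507 / (0.35·0.3507 + 0.2·0.6493) ≈ 0.4859
After 'positive': P(carrier) = 0.35·0.4859 / (0.35·0.4859 + 0.2·0.5141) ≈ 0.6232
After 'negative': P(carrier) = 0.65·0.6232 / (0.65·0.6232 + 0.8·0.3768) ≈ 0.5734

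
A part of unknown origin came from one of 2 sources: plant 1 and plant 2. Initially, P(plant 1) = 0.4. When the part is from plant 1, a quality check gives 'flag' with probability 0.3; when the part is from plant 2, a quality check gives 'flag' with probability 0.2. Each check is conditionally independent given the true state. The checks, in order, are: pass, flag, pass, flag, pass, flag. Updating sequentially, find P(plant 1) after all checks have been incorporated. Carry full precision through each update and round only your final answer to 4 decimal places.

0.6012

Apply Bayes' rule sequentially, carrying P(plant 1) forward.
After 'pass': P(plant 1) = 0.7·0.4000 / (0.7·0.4000 + 0.8·0.6000) ≈ 0.3684
After 'flag': P(plant 1) = 0.3·0.3684 / (0.3·0.3684 + 0.2·0.6316) ≈ 0.4667
After 'pass': P(plant 1) = 0.7·0.4667 / (0.7·0.4667 + 0.8·0.5333) ≈ 0.4336
After 'flag': P(plant 1) = 0.3·0.4336 / (0.3·0.4336 + 0.2·0.5664) ≈ 0.5345
After 'pass': P(plant 1) = 0.7·0.5345 / (0.7·0.5345 + 0.8·0.4655) ≈ 0.5012
After 'flag': P(plant 1) = 0.3·0.5012 / (0.3·0.5012 + 0.2·0.4988) ≈ 0.6012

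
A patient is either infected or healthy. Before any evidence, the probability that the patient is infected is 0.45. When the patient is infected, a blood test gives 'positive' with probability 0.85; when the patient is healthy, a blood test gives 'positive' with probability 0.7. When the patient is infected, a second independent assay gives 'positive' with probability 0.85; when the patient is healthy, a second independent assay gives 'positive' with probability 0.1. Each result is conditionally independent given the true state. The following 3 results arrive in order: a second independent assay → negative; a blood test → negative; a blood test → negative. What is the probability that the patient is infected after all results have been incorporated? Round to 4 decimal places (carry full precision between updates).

After a second independent assay='negative': P(infected) = 0.15·0.4500 / (0.15·0.4500 + 0.9·0.5500) ≈ 0.1200
After a blood test='negative': P(infected) = 0.15·0.1200 / (0.15·0.1200 + 0.3·0.8800) ≈ 0.0638
After a blood test='negative': P(infected) = 0.15·0.0638 / (0.15·0.0638 + 0.3·0.9362) ≈ 0.0330

0.0330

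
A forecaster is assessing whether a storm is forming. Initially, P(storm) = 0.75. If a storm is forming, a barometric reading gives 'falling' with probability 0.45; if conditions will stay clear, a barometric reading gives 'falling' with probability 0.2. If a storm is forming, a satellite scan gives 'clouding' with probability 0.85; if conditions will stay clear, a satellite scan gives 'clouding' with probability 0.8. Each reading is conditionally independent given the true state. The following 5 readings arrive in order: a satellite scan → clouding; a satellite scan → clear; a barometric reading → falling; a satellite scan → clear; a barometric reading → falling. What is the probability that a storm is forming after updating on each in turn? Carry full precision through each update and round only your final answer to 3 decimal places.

Each posterior becomes the prior for the next update.
After a satellite scan='clouding': P(storm) = 0.85·0.7500 / (0.85·0.7500 + 0.8·0.2500) ≈ 0.7612
After a satellite scan='clear': P(storm) = 0.15·0.7612 / (0.15·0.7612 + 0.2·0.2388) ≈ 0.7051
After a barometric reading='falling': P(storm) = 0.45·0.7051 / (0.45·0.7051 + 0.2·0.2949) ≈ 0.8432
After a satellite scan='clear': P(storm) = 0.15·0.8432 / (0.15·0.8432 + 0.2·0.1568) ≈ 0.8014
After a barometric reading='falling': P(storm) = 0.45·0.8014 / (0.45·0.8014 + 0.2·0.1986) ≈ 0.9008

0.901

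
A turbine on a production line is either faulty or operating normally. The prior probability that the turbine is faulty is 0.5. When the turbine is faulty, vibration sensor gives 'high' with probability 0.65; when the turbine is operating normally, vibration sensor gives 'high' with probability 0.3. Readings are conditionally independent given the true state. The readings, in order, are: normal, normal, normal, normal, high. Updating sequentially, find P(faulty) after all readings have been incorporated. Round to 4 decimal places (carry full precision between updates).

After 'normal': P(faulty) = 0.35·0.5000 / (0.35·0.5000 + 0.7·0.5000) ≈ 0.3333
After 'normal': P(faulty) = 0.35·0.3333 / (0.35·0.3333 + 0.7·0.6667) ≈ 0.2000
After 'normal': P(faulty) = 0.35·0.2000 / (0.35·0.2000 + 0.7·0.8000) ≈ 0.1111
After 'normal': P(faulty) = 0.35·0.1111 / (0.35·0.1111 + 0.7·0.8889) ≈ 0.0588
After 'high': P(faulty) = 0.65·0.0588 / (0.65·0.0588 + 0.3·0.9412) ≈ 0.1193

0.1193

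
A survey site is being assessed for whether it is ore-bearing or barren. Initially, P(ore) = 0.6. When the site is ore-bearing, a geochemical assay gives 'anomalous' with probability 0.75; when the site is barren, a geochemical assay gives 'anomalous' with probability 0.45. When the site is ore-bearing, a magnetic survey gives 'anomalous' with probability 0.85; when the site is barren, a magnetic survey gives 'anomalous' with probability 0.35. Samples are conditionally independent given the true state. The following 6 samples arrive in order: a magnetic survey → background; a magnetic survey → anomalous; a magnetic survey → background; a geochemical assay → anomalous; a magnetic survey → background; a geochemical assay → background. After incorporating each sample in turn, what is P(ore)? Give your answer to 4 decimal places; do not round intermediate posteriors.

0.0328

After a magnetic survey='background': P(ore) = 0.15·0.6000 / (0.15·0.6000 + 0.65·0.4000) ≈ 0.2571
After a magnetic survey='anomalous': P(ore) = 0.85·0.2571 / (0.85·0.2571 + 0.35·0.7429) ≈ 0.4567
After a magnetic survey='background': P(ore) = 0.15·0.4567 / (0.15·0.4567 + 0.65·0.5433) ≈ 0.1625
After a geochemical assay='anomalous': P(ore) = 0.75·0.1625 / (0.75·0.1625 + 0.45·0.8375) ≈ 0.2443
After a magnetic survey='background': P(ore) = 0.15·0.2443 / (0.15·0.2443 + 0.65·0.7557) ≈ 0.0694
After a geochemical assay='background': P(ore) = 0.25·0.0694 / (0.25·0.0694 + 0.55·0.9306) ≈ 0.0328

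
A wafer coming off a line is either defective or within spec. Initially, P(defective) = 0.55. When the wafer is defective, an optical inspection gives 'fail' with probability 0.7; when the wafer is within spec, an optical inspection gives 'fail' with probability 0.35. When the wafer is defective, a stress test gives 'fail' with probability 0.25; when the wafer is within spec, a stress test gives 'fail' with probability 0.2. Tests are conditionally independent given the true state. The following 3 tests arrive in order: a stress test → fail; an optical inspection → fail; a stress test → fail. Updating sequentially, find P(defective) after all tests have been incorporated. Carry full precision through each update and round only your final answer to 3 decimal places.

After a stress test='fail': P(defective) = 0.25·0.5500 / (0.25·0.5500 + 0.2·0.4500) ≈ 0.6044
After an optical inspection='fail': P(defective) = 0.7·0.6044 / (0.7·0.6044 + 0.35·0.3956) ≈ 0.7534
After a stress test='fail': P(defective) = 0.25·0.7534 / (0.25·0.7534 + 0.2·0.2466) ≈ 0.7925

0.793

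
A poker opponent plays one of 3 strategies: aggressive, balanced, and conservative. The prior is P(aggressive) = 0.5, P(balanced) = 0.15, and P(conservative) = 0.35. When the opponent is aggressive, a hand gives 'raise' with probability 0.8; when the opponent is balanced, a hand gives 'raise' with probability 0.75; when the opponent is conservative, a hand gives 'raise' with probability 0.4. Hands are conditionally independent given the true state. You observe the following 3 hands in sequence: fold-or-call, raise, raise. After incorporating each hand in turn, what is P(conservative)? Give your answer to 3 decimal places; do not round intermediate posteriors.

After 'fold-or-call': normaliser = 0.2·0.5000 + 0.25·0.1500 + 0.6·0.3500; P(aggressive) ≈ 0.2878, P(balanced) ≈ 0.1079, P(conservative) ≈ 0.6043
After 'raise': normaliser = 0.8·0.2878 + 0.75·0.1079 + 0.4·0.6043; P(aggressive) ≈ 0.4164, P(balanced) ≈ 0.1464, P(conservative) ≈ 0.4372
After 'raise': normaliser = 0.8·0.4164 + 0.75·0.1464 + 0.4·0.4372; P(aggressive) ≈ 0.5392, P(balanced) ≈ 0.1777, P(conservative) ≈ 0.2831

0.283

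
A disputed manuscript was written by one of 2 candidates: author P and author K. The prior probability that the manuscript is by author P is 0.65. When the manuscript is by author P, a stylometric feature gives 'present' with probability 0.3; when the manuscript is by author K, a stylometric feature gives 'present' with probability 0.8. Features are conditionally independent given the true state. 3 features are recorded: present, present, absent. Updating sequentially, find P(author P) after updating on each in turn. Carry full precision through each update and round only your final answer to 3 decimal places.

After 'present': P(author P) = 0.3·0.6500 / (0.3·0.6500 + 0.8·0.3500) ≈ 0.4105
After 'present': P(author P) = 0.3·0.4105 / (0.3·0.4105 + 0.8·0.5895) ≈ 0.2071
After 'absent': P(author P) = 0.7·0.2071 / (0.7·0.2071 + 0.2·0.7929) ≈ 0.4776

0.478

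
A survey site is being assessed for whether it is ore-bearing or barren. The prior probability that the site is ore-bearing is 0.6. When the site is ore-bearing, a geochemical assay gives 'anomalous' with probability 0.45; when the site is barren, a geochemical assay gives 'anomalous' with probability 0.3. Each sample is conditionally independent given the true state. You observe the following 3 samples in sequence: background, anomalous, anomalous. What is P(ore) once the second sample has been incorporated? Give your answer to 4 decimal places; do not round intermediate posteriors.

0.6387

After 'background': P(ore) = 0.55·0.6000 / (0.55·0.6000 + 0.7·0.4000) ≈ 0.5410
After 'anomalous': P(ore) = 0.45·0.5410 / (0.45·0.5410 + 0.3·0.4590) ≈ 0.6387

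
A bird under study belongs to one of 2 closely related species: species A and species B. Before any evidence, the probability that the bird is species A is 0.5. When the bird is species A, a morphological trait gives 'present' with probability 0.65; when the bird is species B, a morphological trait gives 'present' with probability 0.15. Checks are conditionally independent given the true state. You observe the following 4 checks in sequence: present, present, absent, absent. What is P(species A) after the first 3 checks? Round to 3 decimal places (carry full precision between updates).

0.885

Apply Bayes' rule sequentially, carrying P(species A) forward.
After 'present': P(species A) = 0.65·0.5000 / (0.65·0.5000 + 0.15·0.5000) ≈ 0.8125
After 'present': P(species A) = 0.65·0.8125 / (0.65·0.8125 + 0.15·0.1875) ≈ 0.9494
After 'absent': P(species A) = 0.35·0.9494 / (0.35·0.9494 + 0.85·0.0506) ≈ 0.8855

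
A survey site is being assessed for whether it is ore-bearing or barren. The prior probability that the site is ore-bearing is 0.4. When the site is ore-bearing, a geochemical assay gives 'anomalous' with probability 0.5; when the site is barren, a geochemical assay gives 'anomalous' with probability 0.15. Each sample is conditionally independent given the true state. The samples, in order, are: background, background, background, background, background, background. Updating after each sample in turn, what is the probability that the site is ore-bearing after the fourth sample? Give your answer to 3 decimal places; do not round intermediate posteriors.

0.074

Apply Bayes' rule sequentially, carrying P(ore) forward.
After 'background': P(ore) = 0.5·0.4000 / (0.5·0.4000 + 0.85·0.6000) ≈ 0.2817
After 'background': P(ore) = 0.5·0.2817 / (0.5·0.2817 + 0.85·0.7183) ≈ 0.1874
After 'background': P(ore) = 0.5·0.1874 / (0.5·0.1874 + 0.85·0.8126) ≈ 0.1195
After 'background': P(ore) = 0.5·0.1195 / (0.5·0.1195 + 0.85·0.8805) ≈ 0.0739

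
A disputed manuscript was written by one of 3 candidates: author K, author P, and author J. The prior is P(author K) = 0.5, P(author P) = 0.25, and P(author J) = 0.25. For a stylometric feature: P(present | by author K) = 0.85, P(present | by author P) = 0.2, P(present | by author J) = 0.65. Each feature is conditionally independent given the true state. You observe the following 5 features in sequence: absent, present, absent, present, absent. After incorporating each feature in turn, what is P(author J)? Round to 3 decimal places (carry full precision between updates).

After 'absent': normaliser = 0.15·0.5000 + 0.8·0.2500 + 0.35·0.2500; P(author K) ≈ 0.2069, P(author P) ≈ 0.5517, P(author J) ≈ 0.2414
After 'present': normaliser = 0.85·0.2069 + 0.2·0.5517 + 0.65·0.2414; P(author K) ≈ 0.3969, P(author P) ≈ 0.2490, P(author J) ≈ 0.3541
After 'absent': normaliser = 0.15·0.3969 + 0.8·0.2490 + 0.35·0.3541; P(author K) ≈ 0.1556, P(author P) ≈ 0.5206, P(author J) ≈ 0.3238
After 'present': normaliser = 0.85·0.1556 + 0.2·0.5206 + 0.65·0.3238; P(author K) ≈ 0.2959, P(author P) ≈ 0.2330, P(author J) ≈ 0.4711
After 'absent': normaliser = 0.15·0.2959 + 0.8·0.2330 + 0.35·0.4711; P(author K) ≈ 0.1122, P(author P) ≈ 0.4711, P(author J) ≈ 0.4167

0.417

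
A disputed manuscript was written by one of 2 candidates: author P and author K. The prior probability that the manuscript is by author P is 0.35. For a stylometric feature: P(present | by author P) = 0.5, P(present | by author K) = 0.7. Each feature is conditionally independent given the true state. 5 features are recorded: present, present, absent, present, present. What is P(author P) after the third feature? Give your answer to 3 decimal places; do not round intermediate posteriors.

0.314

Each posterior becomes the prior for the next update.
After 'present': P(author P) = 0.5·0.3500 / (0.5·0.3500 + 0.7·0.6500) ≈ 0.2778
After 'present': P(author P) = 0.5·0.2778 / (0.5·0.2778 + 0.7·0.7222) ≈ 0.2155
After 'absent': P(author P) = 0.5·0.2155 / (0.5·0.2155 + 0.3·0.7845) ≈ 0.3141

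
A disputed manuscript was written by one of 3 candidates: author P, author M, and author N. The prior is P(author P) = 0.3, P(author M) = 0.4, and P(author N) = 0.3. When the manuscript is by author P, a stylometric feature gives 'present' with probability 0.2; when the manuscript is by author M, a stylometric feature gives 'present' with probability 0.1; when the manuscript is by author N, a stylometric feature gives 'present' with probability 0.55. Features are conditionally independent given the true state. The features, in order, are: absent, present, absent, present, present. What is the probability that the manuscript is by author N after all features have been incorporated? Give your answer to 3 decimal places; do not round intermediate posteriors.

0.845

After 'absent': normaliser = 0.8·0.3000 + 0.9·0.4000 + 0.45·0.3000; P(author P) ≈ 0.3265, P(author M) ≈ 0.4898, P(author N) ≈ 0.1837
After 'present': normaliser = 0.2·0.3265 + 0.1·0.4898 + 0.55·0.1837; P(author P) ≈ 0.3033, P(author M) ≈ 0.2275, P(author N) ≈ 0.4692
After 'absent': normaliser = 0.8·0.3033 + 0.9·0.2275 + 0.45·0.4692; P(author P) ≈ 0.3685, P(author M) ≈ 0.3109, P(author N) ≈ 0.3206
After 'present': normaliser = 0.2·0.3685 + 0.1·0.3109 + 0.55·0.3206; P(author P) ≈ 0.2621, P(author M) ≈ 0.1106, P(author N) ≈ 0.6273
After 'present': normaliser = 0.2·0.2621 + 0.1·0.1106 + 0.55·0.6273; P(author P) ≈ 0.1283, P(author M) ≈ 0.0271, P(author N) ≈ 0.8446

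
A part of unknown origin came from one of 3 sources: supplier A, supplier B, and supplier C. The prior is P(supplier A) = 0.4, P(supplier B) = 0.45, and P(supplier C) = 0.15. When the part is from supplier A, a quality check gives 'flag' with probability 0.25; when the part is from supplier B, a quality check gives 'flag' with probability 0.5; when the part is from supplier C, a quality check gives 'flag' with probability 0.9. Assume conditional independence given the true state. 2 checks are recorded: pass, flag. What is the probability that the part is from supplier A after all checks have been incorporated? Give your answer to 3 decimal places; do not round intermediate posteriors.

Each posterior becomes the prior for the next update.
After 'pass': normaliser = 0.75·0.4000 + 0.5·0.4500 + 0.1·0.1500; P(supplier A) ≈ 0.5556, P(supplier B) ≈ 0.4167, P(supplier C) ≈ 0.0278
After 'flag': normaliser = 0.25·0.5556 + 0.5·0.4167 + 0.9·0.0278; P(supplier A) ≈ 0.3731, P(supplier B) ≈ 0.5597, P(supplier C) ≈ 0.0672

0.373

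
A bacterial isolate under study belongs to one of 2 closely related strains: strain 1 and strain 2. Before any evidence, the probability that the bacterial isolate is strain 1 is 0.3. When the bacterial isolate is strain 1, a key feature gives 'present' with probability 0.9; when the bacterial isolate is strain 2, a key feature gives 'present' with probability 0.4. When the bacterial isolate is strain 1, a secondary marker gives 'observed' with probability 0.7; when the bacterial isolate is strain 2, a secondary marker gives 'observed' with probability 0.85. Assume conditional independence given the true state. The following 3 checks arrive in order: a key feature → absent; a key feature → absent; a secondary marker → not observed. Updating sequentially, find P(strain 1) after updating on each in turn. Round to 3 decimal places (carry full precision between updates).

0.023

After a key feature='absent': P(strain 1) = 0.1·0.3000 / (0.1·0.3000 + 0.6·0.7000) ≈ 0.0667
After a key feature='absent': P(strain 1) = 0.1·0.0667 / (0.1·0.0667 + 0.6·0.9333) ≈ 0.0118
After a secondary marker='not observed': P(strain 1) = 0.3·0.0118 / (0.3·0.0118 + 0.15·0.9882) ≈ 0.0233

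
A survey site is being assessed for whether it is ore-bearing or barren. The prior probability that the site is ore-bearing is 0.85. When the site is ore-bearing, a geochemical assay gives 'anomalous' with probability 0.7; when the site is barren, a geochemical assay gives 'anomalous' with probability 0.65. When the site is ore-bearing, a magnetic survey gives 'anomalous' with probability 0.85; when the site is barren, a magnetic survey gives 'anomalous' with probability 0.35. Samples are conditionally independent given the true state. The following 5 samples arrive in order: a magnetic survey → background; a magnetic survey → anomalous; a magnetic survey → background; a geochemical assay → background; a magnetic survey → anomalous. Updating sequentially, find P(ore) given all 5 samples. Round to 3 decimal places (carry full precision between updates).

After a magnetic survey='background': P(ore) = 0.15·0.8500 / (0.15·0.8500 + 0.65·0.1500) ≈ 0.5667
After a magnetic survey='anomalous': P(ore) = 0.85·0.5667 / (0.85·0.5667 + 0.35·0.4333) ≈ 0.7605
After a magnetic survey='background': P(ore) = 0.15·0.7605 / (0.15·0.7605 + 0.65·0.2395) ≈ 0.4229
After a geochemical assay='background': P(ore) = 0.3·0.4229 / (0.3·0.4229 + 0.35·0.5771) ≈ 0.3858
After a magnetic survey='anomalous': P(ore) = 0.85·0.3858 / (0.85·0.3858 + 0.35·0.6142) ≈ 0.6041

0.604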